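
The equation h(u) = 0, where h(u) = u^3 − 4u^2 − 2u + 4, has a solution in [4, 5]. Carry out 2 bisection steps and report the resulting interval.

[4, 4.25]

m = 4.5, h(m) = 5.125 (+); new bracket [4, 4.5]
m = 4.25, h(m) = 0.015625 (+); new bracket [4, 4.25]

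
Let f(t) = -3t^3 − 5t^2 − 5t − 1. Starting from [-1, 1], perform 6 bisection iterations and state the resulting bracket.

f(0) = -1 < 0, so the root lies in [-1, 0]
f(-0.5) = 0.625 > 0, so the root lies in [-0.5, 0]
f(-0.25) = -0.015625 < 0, so the root lies in [-0.5, -0.25]
f(-0.375) = 0.3301 > 0, so the root lies in [-0.375, -0.25]
f(-0.3125) = 0.1658 > 0, so the root lies in [-0.3125, -0.25]
f(-0.28125) = 0.0775 > 0, so the root lies in [-0.28125, -0.25]

[-0.28125, -0.25]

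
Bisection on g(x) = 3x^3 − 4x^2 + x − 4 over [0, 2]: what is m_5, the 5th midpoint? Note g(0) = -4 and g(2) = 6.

g(1) = -4 < 0, so the root lies in [1, 2]
g(1.5) = -1.375 < 0, so the root lies in [1.5, 2]
g(1.75) = 1.578125 > 0, so the root lies in [1.5, 1.75]
g(1.625) = -0.0645 < 0, so the root lies in [1.625, 1.75]
g(1.6875) = 0.7131 > 0, so the root lies in [1.625, 1.6875]

1.6875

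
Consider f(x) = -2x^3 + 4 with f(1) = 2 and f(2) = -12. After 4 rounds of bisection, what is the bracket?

[1.25, 1.3125]

x = 1.5 gives f = -2.75, negative; keep [1, 1.5]
x = 1.25 gives f = 0.09375, positive; keep [1.25, 1.5]
x = 1.375 gives f = -1.199219, negative; keep [1.25, 1.375]
x = 1.3125 gives f = -0.522, negative; keep [1.25, 1.3125]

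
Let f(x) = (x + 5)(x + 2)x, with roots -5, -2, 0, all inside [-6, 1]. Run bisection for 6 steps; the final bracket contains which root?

m = -2.5, f(m) = 3.125 (+); new bracket [-6, -2.5]
m = -4.25, f(m) = 7.171875 (+); new bracket [-6, -4.25]
m = -5.125, f(m) = -2.001953 (−); new bracket [-5.125, -4.25]
m = -4.6875, f(m) = 3.9368 (+); new bracket [-5.125, -4.6875]
m = -4.90625, f(m) = 1.3368 (+); new bracket [-5.125, -4.90625]
m = -5.015625, f(m) = -0.2363 (−); new bracket [-5.015625, -4.90625]

-5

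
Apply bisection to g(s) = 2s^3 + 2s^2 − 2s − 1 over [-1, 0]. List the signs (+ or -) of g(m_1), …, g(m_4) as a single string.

s = -0.5 gives g = 0.25, positive; keep [-0.5, 0]
s = -0.25 gives g = -0.40625, negative; keep [-0.5, -0.25]
s = -0.375 gives g = -0.074219, negative; keep [-0.5, -0.375]
s = -0.4375 gives g = 0.0903, positive; keep [-0.4375, -0.375]

+--+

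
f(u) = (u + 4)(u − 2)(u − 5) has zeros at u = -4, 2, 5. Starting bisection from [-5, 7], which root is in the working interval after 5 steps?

-4

f(1) = 20 > 0, so the root lies in [-5, 1]
f(-2) = 56 > 0, so the root lies in [-5, -2]
f(-3.5) = 23.375 > 0, so the root lies in [-5, -3.5]
f(-4.25) = -14.4531 < 0, so the root lies in [-4.25, -3.5]
f(-3.875) = 6.5176 > 0, so the root lies in [-4.25, -3.875]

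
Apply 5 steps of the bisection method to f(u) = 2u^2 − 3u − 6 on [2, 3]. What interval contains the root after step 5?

[2.625, 2.65625]

m = 2.5, f(m) = -1 (−); new bracket [2.5, 3]
m = 2.75, f(m) = 0.875 (+); new bracket [2.5, 2.75]
m = 2.625, f(m) = -0.09375 (−); new bracket [2.625, 2.75]
m = 2.6875, f(m) = 0.3828 (+); new bracket [2.625, 2.6875]
m = 2.65625, f(m) = 0.1426 (+); new bracket [2.625, 2.65625]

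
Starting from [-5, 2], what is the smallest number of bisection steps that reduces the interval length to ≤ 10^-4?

17

Width after n steps is 7/2^n. Need 2^n ≥ 7/10^-4 = 70000.
2^16 = 65536 < 70000 ≤ 2^17 = 131072, so n = 17.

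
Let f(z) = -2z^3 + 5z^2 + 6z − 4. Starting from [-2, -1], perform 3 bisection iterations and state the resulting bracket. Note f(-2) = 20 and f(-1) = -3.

z = -1.5 gives f = 5, positive; keep [-1.5, -1]
z = -1.25 gives f = 0.21875, positive; keep [-1.25, -1]
z = -1.125 gives f = -1.574219, negative; keep [-1.25, -1.125]

[-1.25, -1.125]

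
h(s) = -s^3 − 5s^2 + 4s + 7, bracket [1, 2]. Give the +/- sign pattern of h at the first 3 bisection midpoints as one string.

h(1.5) = -1.625 < 0, so the root lies in [1, 1.5]
h(1.25) = 2.234375 > 0, so the root lies in [1.25, 1.5]
h(1.375) = 0.447266 > 0, so the root lies in [1.375, 1.5]

-++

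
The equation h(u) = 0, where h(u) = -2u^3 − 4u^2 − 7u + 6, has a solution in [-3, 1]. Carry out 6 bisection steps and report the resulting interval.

midpoint -1: h = 11 > 0 → [-1, 1]
midpoint 0: h = 6 > 0 → [0, 1]
midpoint 0.5: h = 1.25 > 0 → [0.5, 1]
midpoint 0.75: h = -2.3438 < 0 → [0.5, 0.75]
midpoint 0.625: h = -0.4258 < 0 → [0.5, 0.625]
midpoint 0.5625: h = 0.4409 > 0 → [0.5625, 0.625]

[0.5625, 0.625]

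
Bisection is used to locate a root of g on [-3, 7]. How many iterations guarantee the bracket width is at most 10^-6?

24

Width after n steps is 10/2^n. Need 2^n ≥ 10/10^-6 = 10000000.
2^23 = 8388608 < 10000000 ≤ 2^24 = 16777216, so n = 24.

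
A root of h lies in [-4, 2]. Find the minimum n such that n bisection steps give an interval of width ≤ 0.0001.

16

Width after n steps is 6/2^n. Need 2^n ≥ 6/0.0001 = 60000.
2^15 = 32768 < 60000 ≤ 2^16 = 65536, so n = 16.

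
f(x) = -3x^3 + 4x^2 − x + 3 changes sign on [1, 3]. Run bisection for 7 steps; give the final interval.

midpoint 2: f = -7 < 0 → [1, 2]
midpoint 1.5: f = 0.375 > 0 → [1.5, 2]
midpoint 1.75: f = -2.578125 < 0 → [1.5, 1.75]
midpoint 1.625: f = -0.9355 < 0 → [1.5, 1.625]
midpoint 1.5625: f = -0.241 < 0 → [1.5, 1.5625]
midpoint 1.53125: f = 0.0766 > 0 → [1.53125, 1.5625]
midpoint 1.546875: f = -0.0798 < 0 → [1.53125, 1.546875]

[1.53125, 1.546875]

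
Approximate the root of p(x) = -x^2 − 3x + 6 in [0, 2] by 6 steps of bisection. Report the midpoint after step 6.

1.34375

midpoint 1: p = 2 > 0 → [1, 2]
midpoint 1.5: p = -0.75 < 0 → [1, 1.5]
midpoint 1.25: p = 0.6875 > 0 → [1.25, 1.5]
midpoint 1.375: p = -0.0156 < 0 → [1.25, 1.375]
midpoint 1.3125: p = 0.3398 > 0 → [1.3125, 1.375]
midpoint 1.34375: p = 0.1631 > 0 → [1.34375, 1.375]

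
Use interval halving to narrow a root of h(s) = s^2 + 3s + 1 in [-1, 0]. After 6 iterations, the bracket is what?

[-0.390625, -0.375]

h(-0.5) = -0.25 < 0, so the root lies in [-0.5, 0]
h(-0.25) = 0.3125 > 0, so the root lies in [-0.5, -0.25]
h(-0.375) = 0.015625 > 0, so the root lies in [-0.5, -0.375]
h(-0.4375) = -0.1211 < 0, so the root lies in [-0.4375, -0.375]
h(-0.40625) = -0.0537 < 0, so the root lies in [-0.40625, -0.375]
h(-0.390625) = -0.0193 < 0, so the root lies in [-0.390625, -0.375]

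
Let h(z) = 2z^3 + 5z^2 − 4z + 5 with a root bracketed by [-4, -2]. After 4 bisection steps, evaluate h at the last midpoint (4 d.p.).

-1.4336

midpoint -3: h = 8 > 0 → [-4, -3]
midpoint -3.5: h = -5.5 < 0 → [-3.5, -3]
midpoint -3.25: h = 2.15625 > 0 → [-3.5, -3.25]
midpoint -3.375: h = -1.4336 < 0 → [-3.375, -3.25]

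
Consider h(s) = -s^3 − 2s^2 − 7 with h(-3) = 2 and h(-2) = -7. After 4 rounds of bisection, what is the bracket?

[-2.875, -2.8125]

m = -2.5, h(m) = -3.875 (−); new bracket [-3, -2.5]
m = -2.75, h(m) = -1.328125 (−); new bracket [-3, -2.75]
m = -2.875, h(m) = 0.232422 (+); new bracket [-2.875, -2.75]
m = -2.8125, h(m) = -0.573 (−); new bracket [-2.875, -2.8125]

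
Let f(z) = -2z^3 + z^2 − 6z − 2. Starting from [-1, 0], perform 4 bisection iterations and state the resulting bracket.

z = -0.5 gives f = 1.5, positive; keep [-0.5, 0]
z = -0.25 gives f = -0.40625, negative; keep [-0.5, -0.25]
z = -0.375 gives f = 0.496094, positive; keep [-0.375, -0.25]
z = -0.3125 gives f = 0.0337, positive; keep [-0.3125, -0.25]

[-0.3125, -0.25]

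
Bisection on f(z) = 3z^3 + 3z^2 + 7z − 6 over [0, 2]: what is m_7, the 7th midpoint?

0.609375

f(1) = 7 > 0, so the root lies in [0, 1]
f(0.5) = -1.375 < 0, so the root lies in [0.5, 1]
f(0.75) = 2.203125 > 0, so the root lies in [0.5, 0.75]
f(0.625) = 0.2793 > 0, so the root lies in [0.5, 0.625]
f(0.5625) = -0.5793 < 0, so the root lies in [0.5625, 0.625]
f(0.59375) = -0.1582 < 0, so the root lies in [0.59375, 0.625]
f(0.609375) = 0.0585 > 0, so the root lies in [0.59375, 0.609375]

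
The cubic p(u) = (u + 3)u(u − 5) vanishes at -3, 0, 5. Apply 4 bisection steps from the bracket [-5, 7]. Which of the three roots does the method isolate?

u = 1 gives p = -16, negative; keep [1, 7]
u = 4 gives p = -28, negative; keep [4, 7]
u = 5.5 gives p = 23.375, positive; keep [4, 5.5]
u = 4.75 gives p = -9.2031, negative; keep [4.75, 5.5]

5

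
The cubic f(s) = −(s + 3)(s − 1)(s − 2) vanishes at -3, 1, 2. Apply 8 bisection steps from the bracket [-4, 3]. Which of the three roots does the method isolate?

midpoint -0.5: f = -9.375 < 0 → [-4, -0.5]
midpoint -2.25: f = -10.359375 < 0 → [-4, -2.25]
midpoint -3.125: f = 2.642578 > 0 → [-3.125, -2.25]
midpoint -2.6875: f = -5.4016 < 0 → [-3.125, -2.6875]
midpoint -2.90625: f = -1.7967 < 0 → [-3.125, -2.90625]
midpoint -3.015625: f = 0.3147 > 0 → [-3.015625, -2.90625]
midpoint -2.9609375: f = -0.7676 < 0 → [-3.015625, -2.9609375]
midpoint -2.98828125: f = -0.2331 < 0 → [-3.015625, -2.98828125]

-3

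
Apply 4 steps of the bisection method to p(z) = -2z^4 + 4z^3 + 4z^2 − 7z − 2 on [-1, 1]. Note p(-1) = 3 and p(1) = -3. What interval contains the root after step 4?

m = 0, p(m) = -2 (−); new bracket [-1, 0]
m = -0.5, p(m) = 1.875 (+); new bracket [-0.5, 0]
m = -0.25, p(m) = -0.070312 (−); new bracket [-0.5, -0.25]
m = -0.375, p(m) = 0.937 (+); new bracket [-0.375, -0.25]

[-0.375, -0.25]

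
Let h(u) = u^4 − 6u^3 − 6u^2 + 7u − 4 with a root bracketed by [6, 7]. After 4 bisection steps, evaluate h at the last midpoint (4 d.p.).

-19.9040

u = 6.5 gives h = -74.6875, negative; keep [6.5, 7]
u = 6.75 gives h = 0.535156, positive; keep [6.5, 6.75]
u = 6.625 gives h = -39.234131, negative; keep [6.625, 6.75]
u = 6.6875 gives h = -19.904, negative; keep [6.6875, 6.75]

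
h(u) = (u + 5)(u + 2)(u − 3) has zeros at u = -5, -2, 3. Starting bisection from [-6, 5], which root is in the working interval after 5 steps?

3

midpoint -0.5: h = -23.625 < 0 → [-0.5, 5]
midpoint 2.25: h = -23.109375 < 0 → [2.25, 5]
midpoint 3.625: h = 30.322266 > 0 → [2.25, 3.625]
midpoint 2.9375: h = -2.4495 < 0 → [2.9375, 3.625]
midpoint 3.28125: h = 12.3006 > 0 → [2.9375, 3.28125]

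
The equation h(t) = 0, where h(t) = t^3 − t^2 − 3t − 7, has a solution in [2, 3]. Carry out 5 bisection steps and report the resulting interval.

[2.875, 2.90625]

h(2.5) = -5.125 < 0, so the root lies in [2.5, 3]
h(2.75) = -2.015625 < 0, so the root lies in [2.75, 3]
h(2.875) = -0.126953 < 0, so the root lies in [2.875, 3]
h(2.9375) = 0.906 > 0, so the root lies in [2.875, 2.9375]
h(2.90625) = 0.382 > 0, so the root lies in [2.875, 2.90625]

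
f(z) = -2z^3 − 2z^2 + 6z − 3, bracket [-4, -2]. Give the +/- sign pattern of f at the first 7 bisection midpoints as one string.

z = -3 gives f = 15, positive; keep [-3, -2]
z = -2.5 gives f = 0.75, positive; keep [-2.5, -2]
z = -2.25 gives f = -3.84375, negative; keep [-2.5, -2.25]
z = -2.375 gives f = -1.7383, negative; keep [-2.5, -2.375]
z = -2.4375 gives f = -0.5435, negative; keep [-2.5, -2.4375]
z = -2.46875 gives f = 0.0908, positive; keep [-2.46875, -2.4375]
z = -2.453125 gives f = -0.2295, negative; keep [-2.46875, -2.453125]

++---+-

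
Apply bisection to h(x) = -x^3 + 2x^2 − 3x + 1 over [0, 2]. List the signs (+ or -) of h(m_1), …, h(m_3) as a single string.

x = 1 gives h = -1, negative; keep [0, 1]
x = 0.5 gives h = -0.125, negative; keep [0, 0.5]
x = 0.25 gives h = 0.359375, positive; keep [0.25, 0.5]

--+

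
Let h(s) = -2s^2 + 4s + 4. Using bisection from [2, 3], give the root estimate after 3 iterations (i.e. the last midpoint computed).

2.625

m = 2.5, h(m) = 1.5 (+); new bracket [2.5, 3]
m = 2.75, h(m) = -0.125 (−); new bracket [2.5, 2.75]
m = 2.625, h(m) = 0.71875 (+); new bracket [2.625, 2.75]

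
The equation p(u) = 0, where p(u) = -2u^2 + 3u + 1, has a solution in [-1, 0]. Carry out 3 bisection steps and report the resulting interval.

[-0.375, -0.25]

u = -0.5 gives p = -1, negative; keep [-0.5, 0]
u = -0.25 gives p = 0.125, positive; keep [-0.5, -0.25]
u = -0.375 gives p = -0.40625, negative; keep [-0.375, -0.25]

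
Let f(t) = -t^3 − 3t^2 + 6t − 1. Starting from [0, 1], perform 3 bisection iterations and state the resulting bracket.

[0.125, 0.25]

f(0.5) = 1.125 > 0, so the root lies in [0, 0.5]
f(0.25) = 0.296875 > 0, so the root lies in [0, 0.25]
f(0.125) = -0.298828 < 0, so the root lies in [0.125, 0.25]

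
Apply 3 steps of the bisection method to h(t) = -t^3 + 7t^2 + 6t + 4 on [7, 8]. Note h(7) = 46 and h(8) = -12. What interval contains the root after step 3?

midpoint 7.5: h = 20.875 > 0 → [7.5, 8]
midpoint 7.75: h = 5.453125 > 0 → [7.75, 8]
midpoint 7.875: h = -3.013672 < 0 → [7.75, 7.875]

[7.75, 7.875]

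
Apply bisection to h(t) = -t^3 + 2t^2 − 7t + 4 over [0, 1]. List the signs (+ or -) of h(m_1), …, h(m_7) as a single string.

+-+--++

t = 0.5 gives h = 0.875, positive; keep [0.5, 1]
t = 0.75 gives h = -0.546875, negative; keep [0.5, 0.75]
t = 0.625 gives h = 0.162109, positive; keep [0.625, 0.75]
t = 0.6875 gives h = -0.1921, negative; keep [0.625, 0.6875]
t = 0.65625 gives h = -0.015, negative; keep [0.625, 0.65625]
t = 0.640625 gives h = 0.0735, positive; keep [0.640625, 0.65625]
t = 0.6484375 gives h = 0.0292, positive; keep [0.6484375, 0.65625]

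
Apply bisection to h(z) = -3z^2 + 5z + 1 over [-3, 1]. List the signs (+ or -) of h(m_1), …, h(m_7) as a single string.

-+--+-+

z = -1 gives h = -7, negative; keep [-1, 1]
z = 0 gives h = 1, positive; keep [-1, 0]
z = -0.5 gives h = -2.25, negative; keep [-0.5, 0]
z = -0.25 gives h = -0.4375, negative; keep [-0.25, 0]
z = -0.125 gives h = 0.3281, positive; keep [-0.25, -0.125]
z = -0.1875 gives h = -0.043, negative; keep [-0.1875, -0.125]
z = -0.15625 gives h = 0.1455, positive; keep [-0.1875, -0.15625]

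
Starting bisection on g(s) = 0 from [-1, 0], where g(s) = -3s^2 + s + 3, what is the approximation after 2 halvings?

midpoint -0.5: g = 1.75 > 0 → [-1, -0.5]
midpoint -0.75: g = 0.5625 > 0 → [-1, -0.75]

-0.75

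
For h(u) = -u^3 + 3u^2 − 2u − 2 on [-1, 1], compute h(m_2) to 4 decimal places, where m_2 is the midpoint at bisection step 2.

-0.1250

h(0) = -2 < 0, so the root lies in [-1, 0]
h(-0.5) = -0.125 < 0, so the root lies in [-1, -0.5]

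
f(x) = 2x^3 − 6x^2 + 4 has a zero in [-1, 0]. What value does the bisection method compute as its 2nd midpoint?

-0.75

x = -0.5 gives f = 2.25, positive; keep [-1, -0.5]
x = -0.75 gives f = -0.21875, negative; keep [-0.75, -0.5]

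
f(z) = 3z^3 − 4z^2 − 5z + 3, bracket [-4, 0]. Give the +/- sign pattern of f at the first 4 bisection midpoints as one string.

f(-2) = -27 < 0, so the root lies in [-2, 0]
f(-1) = 1 > 0, so the root lies in [-2, -1]
f(-1.5) = -8.625 < 0, so the root lies in [-1.5, -1]
f(-1.25) = -2.8594 < 0, so the root lies in [-1.25, -1]

-+--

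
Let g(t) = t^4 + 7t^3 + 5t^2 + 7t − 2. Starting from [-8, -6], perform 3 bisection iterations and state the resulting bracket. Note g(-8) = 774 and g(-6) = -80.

g(-7) = 194 > 0, so the root lies in [-7, -6]
g(-6.5) = 26.4375 > 0, so the root lies in [-6.5, -6]
g(-6.25) = -33.542969 < 0, so the root lies in [-6.5, -6.25]

[-6.5, -6.25]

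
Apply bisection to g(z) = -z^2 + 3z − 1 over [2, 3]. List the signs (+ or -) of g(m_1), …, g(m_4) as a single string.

midpoint 2.5: g = 0.25 > 0 → [2.5, 3]
midpoint 2.75: g = -0.3125 < 0 → [2.5, 2.75]
midpoint 2.625: g = -0.015625 < 0 → [2.5, 2.625]
midpoint 2.5625: g = 0.1211 > 0 → [2.5625, 2.625]

+--+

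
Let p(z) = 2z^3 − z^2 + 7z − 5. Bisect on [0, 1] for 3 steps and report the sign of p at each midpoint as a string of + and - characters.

-+-

p(0.5) = -1.5 < 0, so the root lies in [0.5, 1]
p(0.75) = 0.53125 > 0, so the root lies in [0.5, 0.75]
p(0.625) = -0.527344 < 0, so the root lies in [0.625, 0.75]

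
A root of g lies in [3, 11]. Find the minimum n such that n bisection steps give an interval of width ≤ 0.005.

11

Width after n steps is 8/2^n. Need 2^n ≥ 8/0.005 = 1600.
2^10 = 1024 < 1600 ≤ 2^11 = 2048, so n = 11.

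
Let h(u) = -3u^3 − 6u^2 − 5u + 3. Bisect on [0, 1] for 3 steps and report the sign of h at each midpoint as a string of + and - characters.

h(0.5) = -1.375 < 0, so the root lies in [0, 0.5]
h(0.25) = 1.328125 > 0, so the root lies in [0.25, 0.5]
h(0.375) = 0.123047 > 0, so the root lies in [0.375, 0.5]

-++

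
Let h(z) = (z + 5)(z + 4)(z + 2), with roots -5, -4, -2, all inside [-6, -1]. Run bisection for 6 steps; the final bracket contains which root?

z = -3.5 gives h = -1.125, negative; keep [-3.5, -1]
z = -2.25 gives h = -1.203125, negative; keep [-2.25, -1]
z = -1.625 gives h = 3.005859, positive; keep [-2.25, -1.625]
z = -1.9375 gives h = 0.3948, positive; keep [-2.25, -1.9375]
z = -2.09375 gives h = -0.5194, negative; keep [-2.09375, -1.9375]
z = -2.015625 gives h = -0.0925, negative; keep [-2.015625, -1.9375]

-2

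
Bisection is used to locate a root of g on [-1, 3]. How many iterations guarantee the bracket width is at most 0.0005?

Width after n steps is 4/2^n. Need 2^n ≥ 4/0.0005 = 8000.
2^12 = 4096 < 8000 ≤ 2^13 = 8192, so n = 13.

13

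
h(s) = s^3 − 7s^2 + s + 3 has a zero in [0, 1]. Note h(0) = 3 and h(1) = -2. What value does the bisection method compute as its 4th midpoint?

midpoint 0.5: h = 1.875 > 0 → [0.5, 1]
midpoint 0.75: h = 0.234375 > 0 → [0.75, 1]
midpoint 0.875: h = -0.814453 < 0 → [0.75, 0.875]
midpoint 0.8125: h = -0.2722 < 0 → [0.75, 0.8125]

0.8125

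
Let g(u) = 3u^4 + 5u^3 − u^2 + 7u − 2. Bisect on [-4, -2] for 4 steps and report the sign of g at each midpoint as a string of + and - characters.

m = -3, g(m) = 76 (+); new bracket [-3, -2]
m = -2.5, g(m) = 13.3125 (+); new bracket [-2.5, -2]
m = -2.25, g(m) = -2.878906 (−); new bracket [-2.5, -2.25]
m = -2.375, g(m) = 4.2019 (+); new bracket [-2.375, -2.25]

++-+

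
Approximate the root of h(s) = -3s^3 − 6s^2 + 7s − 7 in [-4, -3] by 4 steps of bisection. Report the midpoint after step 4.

h(-3.5) = 23.625 > 0, so the root lies in [-3.5, -3]
h(-3.25) = 9.859375 > 0, so the root lies in [-3.25, -3]
h(-3.125) = 4.083984 > 0, so the root lies in [-3.125, -3]
h(-3.0625) = 1.4578 > 0, so the root lies in [-3.0625, -3]

-3.0625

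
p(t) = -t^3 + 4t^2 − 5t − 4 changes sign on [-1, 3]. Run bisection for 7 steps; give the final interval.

[-0.5625, -0.53125]

midpoint 1: p = -6 < 0 → [-1, 1]
midpoint 0: p = -4 < 0 → [-1, 0]
midpoint -0.5: p = -0.375 < 0 → [-1, -0.5]
midpoint -0.75: p = 2.4219 > 0 → [-0.75, -0.5]
midpoint -0.625: p = 0.9316 > 0 → [-0.625, -0.5]
midpoint -0.5625: p = 0.2561 > 0 → [-0.5625, -0.5]
midpoint -0.53125: p = -0.0649 < 0 → [-0.5625, -0.53125]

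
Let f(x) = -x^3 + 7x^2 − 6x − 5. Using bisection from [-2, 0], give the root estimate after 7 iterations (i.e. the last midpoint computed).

f(-1) = 9 > 0, so the root lies in [-1, 0]
f(-0.5) = -0.125 < 0, so the root lies in [-1, -0.5]
f(-0.75) = 3.859375 > 0, so the root lies in [-0.75, -0.5]
f(-0.625) = 1.7285 > 0, so the root lies in [-0.625, -0.5]
f(-0.5625) = 0.7678 > 0, so the root lies in [-0.5625, -0.5]
f(-0.53125) = 0.313 > 0, so the root lies in [-0.53125, -0.5]
f(-0.515625) = 0.0919 > 0, so the root lies in [-0.515625, -0.5]

-0.515625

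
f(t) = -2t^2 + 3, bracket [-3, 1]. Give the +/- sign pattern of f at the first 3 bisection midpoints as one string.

+--

midpoint -1: f = 1 > 0 → [-3, -1]
midpoint -2: f = -5 < 0 → [-2, -1]
midpoint -1.5: f = -1.5 < 0 → [-1.5, -1]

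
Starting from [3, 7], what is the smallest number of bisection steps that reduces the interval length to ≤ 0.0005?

13

Width after n steps is 4/2^n. Need 2^n ≥ 4/0.0005 = 8000.
2^12 = 4096 < 8000 ≤ 2^13 = 8192, so n = 13.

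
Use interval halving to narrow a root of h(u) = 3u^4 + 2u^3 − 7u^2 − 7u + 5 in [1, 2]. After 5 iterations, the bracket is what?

[1.46875, 1.5]

h(1.5) = 0.6875 > 0, so the root lies in [1, 1.5]
h(1.25) = -3.457031 < 0, so the root lies in [1.25, 1.5]
h(1.375) = -1.936768 < 0, so the root lies in [1.375, 1.5]
h(1.4375) = -0.7763 < 0, so the root lies in [1.4375, 1.5]
h(1.46875) = -0.0841 < 0, so the root lies in [1.46875, 1.5]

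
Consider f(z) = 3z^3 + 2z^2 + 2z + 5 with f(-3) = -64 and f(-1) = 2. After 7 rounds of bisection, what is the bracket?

[-1.234375, -1.21875]

z = -2 gives f = -15, negative; keep [-2, -1]
z = -1.5 gives f = -3.625, negative; keep [-1.5, -1]
z = -1.25 gives f = -0.234375, negative; keep [-1.25, -1]
z = -1.125 gives f = 1.0098, positive; keep [-1.25, -1.125]
z = -1.1875 gives f = 0.4216, positive; keep [-1.25, -1.1875]
z = -1.21875 gives f = 0.1024, positive; keep [-1.25, -1.21875]
z = -1.234375 gives f = -0.0638, negative; keep [-1.234375, -1.21875]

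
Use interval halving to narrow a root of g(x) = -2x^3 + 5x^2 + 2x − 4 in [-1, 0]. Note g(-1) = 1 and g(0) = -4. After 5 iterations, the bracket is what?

x = -0.5 gives g = -3.5, negative; keep [-1, -0.5]
x = -0.75 gives g = -1.84375, negative; keep [-1, -0.75]
x = -0.875 gives g = -0.582031, negative; keep [-1, -0.875]
x = -0.9375 gives g = 0.1675, positive; keep [-0.9375, -0.875]
x = -0.90625 gives g = -0.2175, negative; keep [-0.9375, -0.90625]

[-0.9375, -0.90625]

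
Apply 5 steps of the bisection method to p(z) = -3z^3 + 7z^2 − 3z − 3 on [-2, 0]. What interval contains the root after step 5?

midpoint -1: p = 10 > 0 → [-1, 0]
midpoint -0.5: p = 0.625 > 0 → [-0.5, 0]
midpoint -0.25: p = -1.765625 < 0 → [-0.5, -0.25]
midpoint -0.375: p = -0.7324 < 0 → [-0.5, -0.375]
midpoint -0.4375: p = -0.0964 < 0 → [-0.5, -0.4375]

[-0.5, -0.4375]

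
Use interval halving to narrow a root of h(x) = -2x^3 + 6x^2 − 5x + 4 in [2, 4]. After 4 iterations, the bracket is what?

h(3) = -11 < 0, so the root lies in [2, 3]
h(2.5) = -2.25 < 0, so the root lies in [2, 2.5]
h(2.25) = 0.34375 > 0, so the root lies in [2.25, 2.5]
h(2.375) = -0.8242 < 0, so the root lies in [2.25, 2.375]

[2.25, 2.375]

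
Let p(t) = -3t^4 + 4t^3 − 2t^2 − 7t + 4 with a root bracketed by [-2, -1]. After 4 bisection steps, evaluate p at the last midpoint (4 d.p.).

midpoint -1.5: p = -18.6875 < 0 → [-1.5, -1]
midpoint -1.25: p = -5.511719 < 0 → [-1.25, -1]
midpoint -1.125: p = -1.156982 < 0 → [-1.125, -1]
midpoint -1.0625: p = 0.5585 > 0 → [-1.125, -1.0625]

0.5585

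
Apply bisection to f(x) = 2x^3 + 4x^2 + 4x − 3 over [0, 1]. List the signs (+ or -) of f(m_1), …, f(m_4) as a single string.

+---

x = 0.5 gives f = 0.25, positive; keep [0, 0.5]
x = 0.25 gives f = -1.71875, negative; keep [0.25, 0.5]
x = 0.375 gives f = -0.832031, negative; keep [0.375, 0.5]
x = 0.4375 gives f = -0.3169, negative; keep [0.4375, 0.5]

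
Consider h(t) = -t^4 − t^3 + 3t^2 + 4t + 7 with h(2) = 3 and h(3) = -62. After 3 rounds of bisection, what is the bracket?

h(2.5) = -18.9375 < 0, so the root lies in [2, 2.5]
h(2.25) = -5.832031 < 0, so the root lies in [2, 2.25]
h(2.125) = -0.939697 < 0, so the root lies in [2, 2.125]

[2, 2.125]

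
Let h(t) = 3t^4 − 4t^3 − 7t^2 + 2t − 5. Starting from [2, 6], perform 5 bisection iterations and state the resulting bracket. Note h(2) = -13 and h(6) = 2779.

[2.25, 2.375]

midpoint 4: h = 403 > 0 → [2, 4]
midpoint 3: h = 73 > 0 → [2, 3]
midpoint 2.5: h = 10.9375 > 0 → [2, 2.5]
midpoint 2.25: h = -4.6133 < 0 → [2.25, 2.5]
midpoint 2.375: h = 2.1296 > 0 → [2.25, 2.375]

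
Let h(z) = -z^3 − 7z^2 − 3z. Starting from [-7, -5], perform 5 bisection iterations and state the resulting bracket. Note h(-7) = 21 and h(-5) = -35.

[-6.5625, -6.5]

z = -6 gives h = -18, negative; keep [-7, -6]
z = -6.5 gives h = -1.625, negative; keep [-7, -6.5]
z = -6.75 gives h = 8.859375, positive; keep [-6.75, -6.5]
z = -6.625 gives h = 3.416, positive; keep [-6.625, -6.5]
z = -6.5625 gives h = 0.8459, positive; keep [-6.5625, -6.5]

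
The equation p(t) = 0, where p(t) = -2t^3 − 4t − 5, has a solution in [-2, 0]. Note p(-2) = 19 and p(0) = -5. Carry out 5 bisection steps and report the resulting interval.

t = -1 gives p = 1, positive; keep [-1, 0]
t = -0.5 gives p = -2.75, negative; keep [-1, -0.5]
t = -0.75 gives p = -1.15625, negative; keep [-1, -0.75]
t = -0.875 gives p = -0.1602, negative; keep [-1, -0.875]
t = -0.9375 gives p = 0.3979, positive; keep [-0.9375, -0.875]

[-0.9375, -0.875]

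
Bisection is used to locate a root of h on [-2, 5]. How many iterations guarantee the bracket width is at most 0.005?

Width after n steps is 7/2^n. Need 2^n ≥ 7/0.005 = 1400.
2^10 = 1024 < 1400 ≤ 2^11 = 2048, so n = 11.

11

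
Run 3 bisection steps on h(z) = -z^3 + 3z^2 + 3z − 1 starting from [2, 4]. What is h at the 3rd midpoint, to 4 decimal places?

z = 3 gives h = 8, positive; keep [3, 4]
z = 3.5 gives h = 3.375, positive; keep [3.5, 4]
z = 3.75 gives h = -0.296875, negative; keep [3.5, 3.75]

-0.2969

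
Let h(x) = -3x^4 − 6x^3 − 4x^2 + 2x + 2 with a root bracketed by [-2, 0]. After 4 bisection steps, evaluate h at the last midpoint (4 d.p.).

x = -1 gives h = -1, negative; keep [-1, 0]
x = -0.5 gives h = 0.5625, positive; keep [-1, -0.5]
x = -0.75 gives h = -0.167969, negative; keep [-0.75, -0.5]
x = -0.625 gives h = 0.1946, positive; keep [-0.75, -0.625]

0.1946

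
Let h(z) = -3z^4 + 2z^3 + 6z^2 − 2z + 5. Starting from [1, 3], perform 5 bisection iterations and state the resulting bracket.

[1.8125, 1.875]

z = 2 gives h = -7, negative; keep [1, 2]
z = 1.5 gives h = 7.0625, positive; keep [1.5, 2]
z = 1.75 gives h = 2.457031, positive; keep [1.75, 2]
z = 1.875 gives h = -1.5515, negative; keep [1.75, 1.875]
z = 1.8125 gives h = 0.6179, positive; keep [1.8125, 1.875]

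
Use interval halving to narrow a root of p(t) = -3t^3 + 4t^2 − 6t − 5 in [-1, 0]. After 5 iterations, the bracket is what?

p(-0.5) = -0.625 < 0, so the root lies in [-1, -0.5]
p(-0.75) = 3.015625 > 0, so the root lies in [-0.75, -0.5]
p(-0.625) = 1.044922 > 0, so the root lies in [-0.625, -0.5]
p(-0.5625) = 0.1746 > 0, so the root lies in [-0.5625, -0.5]
p(-0.53125) = -0.2338 < 0, so the root lies in [-0.5625, -0.53125]

[-0.5625, -0.53125]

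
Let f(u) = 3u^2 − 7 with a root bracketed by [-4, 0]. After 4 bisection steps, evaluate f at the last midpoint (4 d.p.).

2.1875

u = -2 gives f = 5, positive; keep [-2, 0]
u = -1 gives f = -4, negative; keep [-2, -1]
u = -1.5 gives f = -0.25, negative; keep [-2, -1.5]
u = -1.75 gives f = 2.1875, positive; keep [-1.75, -1.5]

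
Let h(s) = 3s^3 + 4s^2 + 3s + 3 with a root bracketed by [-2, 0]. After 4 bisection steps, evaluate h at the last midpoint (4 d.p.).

0.4160

m = -1, h(m) = 1 (+); new bracket [-2, -1]
m = -1.5, h(m) = -2.625 (−); new bracket [-1.5, -1]
m = -1.25, h(m) = -0.359375 (−); new bracket [-1.25, -1]
m = -1.125, h(m) = 0.416 (+); new bracket [-1.25, -1.125]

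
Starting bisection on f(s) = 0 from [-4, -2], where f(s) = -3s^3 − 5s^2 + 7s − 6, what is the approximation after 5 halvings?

-2.8125

midpoint -3: f = 9 > 0 → [-3, -2]
midpoint -2.5: f = -7.875 < 0 → [-3, -2.5]
midpoint -2.75: f = -0.671875 < 0 → [-3, -2.75]
midpoint -2.875: f = 3.8379 > 0 → [-2.875, -2.75]
midpoint -2.8125: f = 1.5037 > 0 → [-2.8125, -2.75]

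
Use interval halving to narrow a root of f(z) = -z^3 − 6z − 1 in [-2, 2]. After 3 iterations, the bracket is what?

z = 0 gives f = -1, negative; keep [-2, 0]
z = -1 gives f = 6, positive; keep [-1, 0]
z = -0.5 gives f = 2.125, positive; keep [-0.5, 0]

[-0.5, 0]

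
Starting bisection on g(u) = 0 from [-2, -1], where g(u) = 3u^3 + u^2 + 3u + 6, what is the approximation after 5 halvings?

-1.09375

midpoint -1.5: g = -6.375 < 0 → [-1.5, -1]
midpoint -1.25: g = -2.046875 < 0 → [-1.25, -1]
midpoint -1.125: g = -0.380859 < 0 → [-1.125, -1]
midpoint -1.0625: g = 0.343 > 0 → [-1.125, -1.0625]
midpoint -1.09375: g = -0.0103 < 0 → [-1.09375, -1.0625]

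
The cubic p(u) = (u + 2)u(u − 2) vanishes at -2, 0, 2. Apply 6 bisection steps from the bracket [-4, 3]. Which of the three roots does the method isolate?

-2

midpoint -0.5: p = 1.875 > 0 → [-4, -0.5]
midpoint -2.25: p = -2.390625 < 0 → [-2.25, -0.5]
midpoint -1.375: p = 2.900391 > 0 → [-2.25, -1.375]
midpoint -1.8125: p = 1.2957 > 0 → [-2.25, -1.8125]
midpoint -2.03125: p = -0.2559 < 0 → [-2.03125, -1.8125]
midpoint -1.921875: p = 0.5889 > 0 → [-2.03125, -1.921875]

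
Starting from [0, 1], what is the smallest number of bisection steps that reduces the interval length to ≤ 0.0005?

11

Width after n steps is 1/2^n. Need 2^n ≥ 1/0.0005 = 2000.
2^10 = 1024 < 2000 ≤ 2^11 = 2048, so n = 11.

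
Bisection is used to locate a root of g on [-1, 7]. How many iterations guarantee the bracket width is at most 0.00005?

18

Width after n steps is 8/2^n. Need 2^n ≥ 8/0.00005 = 160000.
2^17 = 131072 < 160000 ≤ 2^18 = 262144, so n = 18.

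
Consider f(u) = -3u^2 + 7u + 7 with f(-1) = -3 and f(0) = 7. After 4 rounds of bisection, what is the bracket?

m = -0.5, f(m) = 2.75 (+); new bracket [-1, -0.5]
m = -0.75, f(m) = 0.0625 (+); new bracket [-1, -0.75]
m = -0.875, f(m) = -1.421875 (−); new bracket [-0.875, -0.75]
m = -0.8125, f(m) = -0.668 (−); new bracket [-0.8125, -0.75]

[-0.8125, -0.75]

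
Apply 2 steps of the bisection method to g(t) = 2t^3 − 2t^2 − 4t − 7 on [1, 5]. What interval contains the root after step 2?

g(3) = 17 > 0, so the root lies in [1, 3]
g(2) = -7 < 0, so the root lies in [2, 3]

[2, 3]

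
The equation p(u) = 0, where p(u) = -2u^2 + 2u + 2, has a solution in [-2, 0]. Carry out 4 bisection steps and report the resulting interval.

[-0.625, -0.5]

u = -1 gives p = -2, negative; keep [-1, 0]
u = -0.5 gives p = 0.5, positive; keep [-1, -0.5]
u = -0.75 gives p = -0.625, negative; keep [-0.75, -0.5]
u = -0.625 gives p = -0.0312, negative; keep [-0.625, -0.5]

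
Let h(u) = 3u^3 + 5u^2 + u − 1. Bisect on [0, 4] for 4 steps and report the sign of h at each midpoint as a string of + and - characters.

+++-

h(2) = 45 > 0, so the root lies in [0, 2]
h(1) = 8 > 0, so the root lies in [0, 1]
h(0.5) = 1.125 > 0, so the root lies in [0, 0.5]
h(0.25) = -0.3906 < 0, so the root lies in [0.25, 0.5]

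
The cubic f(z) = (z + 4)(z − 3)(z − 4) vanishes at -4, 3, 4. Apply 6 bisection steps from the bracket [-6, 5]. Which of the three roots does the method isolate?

z = -0.5 gives f = 55.125, positive; keep [-6, -0.5]
z = -3.25 gives f = 33.984375, positive; keep [-6, -3.25]
z = -4.625 gives f = -41.103516, negative; keep [-4.625, -3.25]
z = -3.9375 gives f = 3.4417, positive; keep [-4.625, -3.9375]
z = -4.28125 gives f = -16.9588, negative; keep [-4.28125, -3.9375]
z = -4.109375 gives f = -6.3058, negative; keep [-4.109375, -3.9375]

-4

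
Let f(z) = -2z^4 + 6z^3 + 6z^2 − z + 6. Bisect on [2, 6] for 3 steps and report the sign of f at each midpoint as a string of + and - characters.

-++

midpoint 4: f = -30 < 0 → [2, 4]
midpoint 3: f = 57 > 0 → [3, 4]
midpoint 3.5: f = 33.125 > 0 → [3.5, 4]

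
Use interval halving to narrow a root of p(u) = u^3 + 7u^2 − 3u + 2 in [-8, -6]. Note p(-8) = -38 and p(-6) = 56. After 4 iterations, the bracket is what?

m = -7, p(m) = 23 (+); new bracket [-8, -7]
m = -7.5, p(m) = -3.625 (−); new bracket [-7.5, -7]
m = -7.25, p(m) = 10.609375 (+); new bracket [-7.5, -7.25]
m = -7.375, p(m) = 3.7285 (+); new bracket [-7.5, -7.375]

[-7.5, -7.375]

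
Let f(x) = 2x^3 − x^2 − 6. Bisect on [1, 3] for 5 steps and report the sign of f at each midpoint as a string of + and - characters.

midpoint 2: f = 6 > 0 → [1, 2]
midpoint 1.5: f = -1.5 < 0 → [1.5, 2]
midpoint 1.75: f = 1.65625 > 0 → [1.5, 1.75]
midpoint 1.625: f = -0.0586 < 0 → [1.625, 1.75]
midpoint 1.6875: f = 0.7632 > 0 → [1.625, 1.6875]

+-+-+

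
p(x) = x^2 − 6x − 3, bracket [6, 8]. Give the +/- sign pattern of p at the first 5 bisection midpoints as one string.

m = 7, p(m) = 4 (+); new bracket [6, 7]
m = 6.5, p(m) = 0.25 (+); new bracket [6, 6.5]
m = 6.25, p(m) = -1.4375 (−); new bracket [6.25, 6.5]
m = 6.375, p(m) = -0.6094 (−); new bracket [6.375, 6.5]
m = 6.4375, p(m) = -0.1836 (−); new bracket [6.4375, 6.5]

++---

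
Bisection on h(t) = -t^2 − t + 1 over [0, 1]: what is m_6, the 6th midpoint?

h(0.5) = 0.25 > 0, so the root lies in [0.5, 1]
h(0.75) = -0.3125 < 0, so the root lies in [0.5, 0.75]
h(0.625) = -0.015625 < 0, so the root lies in [0.5, 0.625]
h(0.5625) = 0.1211 > 0, so the root lies in [0.5625, 0.625]
h(0.59375) = 0.0537 > 0, so the root lies in [0.59375, 0.625]
h(0.609375) = 0.0193 > 0, so the root lies in [0.609375, 0.625]

0.609375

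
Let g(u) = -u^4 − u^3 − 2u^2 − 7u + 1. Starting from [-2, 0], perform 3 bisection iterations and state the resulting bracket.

[-2, -1.75]

u = -1 gives g = 6, positive; keep [-2, -1]
u = -1.5 gives g = 5.3125, positive; keep [-2, -1.5]
u = -1.75 gives g = 3.105469, positive; keep [-2, -1.75]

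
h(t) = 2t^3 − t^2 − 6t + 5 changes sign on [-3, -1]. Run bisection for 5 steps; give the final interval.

t = -2 gives h = -3, negative; keep [-2, -1]
t = -1.5 gives h = 5, positive; keep [-2, -1.5]
t = -1.75 gives h = 1.71875, positive; keep [-2, -1.75]
t = -1.875 gives h = -0.4492, negative; keep [-1.875, -1.75]
t = -1.8125 gives h = 0.6812, positive; keep [-1.875, -1.8125]

[-1.875, -1.8125]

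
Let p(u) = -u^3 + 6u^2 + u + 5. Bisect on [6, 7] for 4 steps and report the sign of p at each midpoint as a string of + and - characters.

m = 6.5, p(m) = -9.625 (−); new bracket [6, 6.5]
m = 6.25, p(m) = 1.484375 (+); new bracket [6.25, 6.5]
m = 6.375, p(m) = -3.865234 (−); new bracket [6.25, 6.375]
m = 6.3125, p(m) = -1.1399 (−); new bracket [6.25, 6.3125]

-+--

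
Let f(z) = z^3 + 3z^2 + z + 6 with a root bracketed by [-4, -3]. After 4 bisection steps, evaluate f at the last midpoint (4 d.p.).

m = -3.5, f(m) = -3.625 (−); new bracket [-3.5, -3]
m = -3.25, f(m) = 0.109375 (+); new bracket [-3.5, -3.25]
m = -3.375, f(m) = -1.646484 (−); new bracket [-3.375, -3.25]
m = -3.3125, f(m) = -0.7415 (−); new bracket [-3.3125, -3.25]

-0.7415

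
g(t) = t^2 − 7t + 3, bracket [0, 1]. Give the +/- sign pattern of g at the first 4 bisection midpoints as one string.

g(0.5) = -0.25 < 0, so the root lies in [0, 0.5]
g(0.25) = 1.3125 > 0, so the root lies in [0.25, 0.5]
g(0.375) = 0.515625 > 0, so the root lies in [0.375, 0.5]
g(0.4375) = 0.1289 > 0, so the root lies in [0.4375, 0.5]

-+++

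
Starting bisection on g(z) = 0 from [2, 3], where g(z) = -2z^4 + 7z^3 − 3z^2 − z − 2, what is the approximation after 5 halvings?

m = 2.5, g(m) = 8 (+); new bracket [2.5, 3]
m = 2.75, g(m) = 3.757812 (+); new bracket [2.75, 3]
m = 2.875, g(m) = 0.032715 (+); new bracket [2.875, 3]
m = 2.9375, g(m) = -2.3084 (−); new bracket [2.875, 2.9375]
m = 2.90625, g(m) = -1.0955 (−); new bracket [2.875, 2.90625]

2.90625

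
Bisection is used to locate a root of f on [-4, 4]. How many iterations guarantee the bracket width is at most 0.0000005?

24

Width after n steps is 8/2^n. Need 2^n ≥ 8/0.0000005 = 16000000.
2^23 = 8388608 < 16000000 ≤ 2^24 = 16777216, so n = 24.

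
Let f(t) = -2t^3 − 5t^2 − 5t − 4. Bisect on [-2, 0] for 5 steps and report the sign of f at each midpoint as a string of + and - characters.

--+--

f(-1) = -2 < 0, so the root lies in [-2, -1]
f(-1.5) = -1 < 0, so the root lies in [-2, -1.5]
f(-1.75) = 0.15625 > 0, so the root lies in [-1.75, -1.5]
f(-1.625) = -0.4961 < 0, so the root lies in [-1.75, -1.625]
f(-1.6875) = -0.1899 < 0, so the root lies in [-1.75, -1.6875]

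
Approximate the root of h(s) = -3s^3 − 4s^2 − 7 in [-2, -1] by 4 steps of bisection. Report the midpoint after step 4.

midpoint -1.5: h = -5.875 < 0 → [-2, -1.5]
midpoint -1.75: h = -3.171875 < 0 → [-2, -1.75]
midpoint -1.875: h = -1.287109 < 0 → [-2, -1.875]
midpoint -1.9375: h = -0.196 < 0 → [-2, -1.9375]

-1.9375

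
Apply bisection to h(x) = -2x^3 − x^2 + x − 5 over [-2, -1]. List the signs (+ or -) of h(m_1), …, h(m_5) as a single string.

m = -1.5, h(m) = -2 (−); new bracket [-2, -1.5]
m = -1.75, h(m) = 0.90625 (+); new bracket [-1.75, -1.5]
m = -1.625, h(m) = -0.683594 (−); new bracket [-1.75, -1.625]
m = -1.6875, h(m) = 0.0757 (+); new bracket [-1.6875, -1.625]
m = -1.65625, h(m) = -0.3127 (−); new bracket [-1.6875, -1.65625]

-+-+-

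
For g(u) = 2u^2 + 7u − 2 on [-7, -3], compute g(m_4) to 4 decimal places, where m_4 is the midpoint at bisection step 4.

-0.1250

g(-5) = 13 > 0, so the root lies in [-5, -3]
g(-4) = 2 > 0, so the root lies in [-4, -3]
g(-3.5) = -2 < 0, so the root lies in [-4, -3.5]
g(-3.75) = -0.125 < 0, so the root lies in [-4, -3.75]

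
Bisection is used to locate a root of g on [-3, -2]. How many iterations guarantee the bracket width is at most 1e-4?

Width after n steps is 1/2^n. Need 2^n ≥ 1/1e-4 = 10000.
2^13 = 8192 < 10000 ≤ 2^14 = 16384, so n = 14.

14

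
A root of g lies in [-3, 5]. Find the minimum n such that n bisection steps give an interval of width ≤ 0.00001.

20

Width after n steps is 8/2^n. Need 2^n ≥ 8/0.00001 = 800000.
2^19 = 524288 < 800000 ≤ 2^20 = 1048576, so n = 20.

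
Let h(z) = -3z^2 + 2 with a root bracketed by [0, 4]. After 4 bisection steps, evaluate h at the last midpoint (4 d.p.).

h(2) = -10 < 0, so the root lies in [0, 2]
h(1) = -1 < 0, so the root lies in [0, 1]
h(0.5) = 1.25 > 0, so the root lies in [0.5, 1]
h(0.75) = 0.3125 > 0, so the root lies in [0.75, 1]

0.3125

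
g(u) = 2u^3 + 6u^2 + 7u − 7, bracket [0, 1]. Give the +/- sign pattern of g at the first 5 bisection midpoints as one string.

-++--

m = 0.5, g(m) = -1.75 (−); new bracket [0.5, 1]
m = 0.75, g(m) = 2.46875 (+); new bracket [0.5, 0.75]
m = 0.625, g(m) = 0.207031 (+); new bracket [0.5, 0.625]
m = 0.5625, g(m) = -0.8081 (−); new bracket [0.5625, 0.625]
m = 0.59375, g(m) = -0.3099 (−); new bracket [0.59375, 0.625]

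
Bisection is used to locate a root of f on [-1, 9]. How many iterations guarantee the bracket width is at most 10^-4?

Width after n steps is 10/2^n. Need 2^n ≥ 10/10^-4 = 100000.
2^16 = 65536 < 100000 ≤ 2^17 = 131072, so n = 17.

17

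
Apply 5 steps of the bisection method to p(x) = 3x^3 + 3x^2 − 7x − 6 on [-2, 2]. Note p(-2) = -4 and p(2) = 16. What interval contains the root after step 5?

[1.375, 1.5]

midpoint 0: p = -6 < 0 → [0, 2]
midpoint 1: p = -7 < 0 → [1, 2]
midpoint 1.5: p = 0.375 > 0 → [1, 1.5]
midpoint 1.25: p = -4.2031 < 0 → [1.25, 1.5]
midpoint 1.375: p = -2.1543 < 0 → [1.375, 1.5]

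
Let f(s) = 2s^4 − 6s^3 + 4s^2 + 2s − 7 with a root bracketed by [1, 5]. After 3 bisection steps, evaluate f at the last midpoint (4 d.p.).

7.3750

m = 3, f(m) = 35 (+); new bracket [1, 3]
m = 2, f(m) = -3 (−); new bracket [2, 3]
m = 2.5, f(m) = 7.375 (+); new bracket [2, 2.5]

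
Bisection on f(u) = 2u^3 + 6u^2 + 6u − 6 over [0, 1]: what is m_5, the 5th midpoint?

0.59375

m = 0.5, f(m) = -1.25 (−); new bracket [0.5, 1]
m = 0.75, f(m) = 2.71875 (+); new bracket [0.5, 0.75]
m = 0.625, f(m) = 0.582031 (+); new bracket [0.5, 0.625]
m = 0.5625, f(m) = -0.3706 (−); new bracket [0.5625, 0.625]
m = 0.59375, f(m) = 0.0964 (+); new bracket [0.5625, 0.59375]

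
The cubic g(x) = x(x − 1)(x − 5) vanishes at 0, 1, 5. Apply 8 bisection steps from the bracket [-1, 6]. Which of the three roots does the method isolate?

x = 2.5 gives g = -9.375, negative; keep [2.5, 6]
x = 4.25 gives g = -10.359375, negative; keep [4.25, 6]
x = 5.125 gives g = 2.642578, positive; keep [4.25, 5.125]
x = 4.6875 gives g = -5.4016, negative; keep [4.6875, 5.125]
x = 4.90625 gives g = -1.7967, negative; keep [4.90625, 5.125]
x = 5.015625 gives g = 0.3147, positive; keep [4.90625, 5.015625]
x = 4.9609375 gives g = -0.7676, negative; keep [4.9609375, 5.015625]
x = 4.98828125 gives g = -0.2331, negative; keep [4.98828125, 5.015625]

5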